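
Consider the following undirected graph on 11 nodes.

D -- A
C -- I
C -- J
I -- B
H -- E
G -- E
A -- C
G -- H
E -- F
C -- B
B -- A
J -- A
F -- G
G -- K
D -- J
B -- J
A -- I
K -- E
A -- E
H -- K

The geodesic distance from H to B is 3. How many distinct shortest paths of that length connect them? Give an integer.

1

The shortest distance is 3, and the only length-3 path is H–E–A–B. So there is exactly 1 shortest path.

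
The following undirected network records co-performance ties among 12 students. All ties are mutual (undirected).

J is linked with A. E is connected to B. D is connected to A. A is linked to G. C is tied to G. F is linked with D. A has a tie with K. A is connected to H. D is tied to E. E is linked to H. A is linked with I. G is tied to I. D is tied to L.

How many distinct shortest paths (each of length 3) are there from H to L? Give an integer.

2

The shortest distance is 3. The length-3 paths are: H–A–D–L; H–E–D–L.
That gives 2 distinct shortest paths.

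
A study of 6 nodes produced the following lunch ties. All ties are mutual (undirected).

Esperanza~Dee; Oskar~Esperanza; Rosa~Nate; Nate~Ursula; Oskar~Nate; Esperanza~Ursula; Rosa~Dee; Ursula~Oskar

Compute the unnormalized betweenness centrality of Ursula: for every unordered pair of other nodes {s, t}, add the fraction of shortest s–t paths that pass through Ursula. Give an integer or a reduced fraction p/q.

1/2

Pairs whose geodesics pass through Ursula — Nate–Esperanza: 1/2.
All other pairs contribute 0.
Summing the contributions gives betweenness(Ursula) = 1/2.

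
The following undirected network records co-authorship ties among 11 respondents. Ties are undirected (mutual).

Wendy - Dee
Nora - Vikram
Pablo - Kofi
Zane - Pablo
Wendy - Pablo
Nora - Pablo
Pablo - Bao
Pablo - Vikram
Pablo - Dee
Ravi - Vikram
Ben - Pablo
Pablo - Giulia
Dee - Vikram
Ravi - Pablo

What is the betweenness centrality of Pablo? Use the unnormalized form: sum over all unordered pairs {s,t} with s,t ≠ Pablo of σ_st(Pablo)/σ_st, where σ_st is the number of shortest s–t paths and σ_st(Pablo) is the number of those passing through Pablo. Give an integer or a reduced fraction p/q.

39

Pairs whose geodesics pass through Pablo — Bao–Giulia: 1; Bao–Ravi: 1; Bao–Kofi: 1; Bao–Zane: 1; Bao–Wendy: 1; Bao–Dee: 1; Bao–Vikram: 1; Bao–Nora: 1; Bao–Ben: 1; Giulia–Ravi: 1; Giulia–Kofi: 1; Giulia–Zane: 1; Giulia–Wendy: 1; Giulia–Dee: 1 … (+27 more pairs).
All other pairs contribute 0.
Summing the contributions gives betweenness(Pablo) = 39.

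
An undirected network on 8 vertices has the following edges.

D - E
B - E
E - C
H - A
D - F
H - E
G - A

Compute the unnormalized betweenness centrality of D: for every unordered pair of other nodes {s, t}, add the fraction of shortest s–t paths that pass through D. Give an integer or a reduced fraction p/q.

6

Pairs whose geodesics pass through D — G–F: 1; A–F: 1; H–F: 1; C–F: 1; F–E: 1; F–B: 1.
All other pairs contribute 0.
Summing the contributions gives betweenness(D) = 6.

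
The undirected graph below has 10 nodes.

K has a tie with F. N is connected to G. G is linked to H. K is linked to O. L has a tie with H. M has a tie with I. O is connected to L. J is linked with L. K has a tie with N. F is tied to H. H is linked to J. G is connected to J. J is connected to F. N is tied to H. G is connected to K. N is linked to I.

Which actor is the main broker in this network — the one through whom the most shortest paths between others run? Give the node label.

Unnormalized betweenness of each node: F:5/6, G:7/3, H:22/3, I:8, J:4/3, K:41/6, L:2, M:0, N:43/3, O:1.
N has the largest value, 43/3, making it the main broker — the node through which the most shortest paths run.

N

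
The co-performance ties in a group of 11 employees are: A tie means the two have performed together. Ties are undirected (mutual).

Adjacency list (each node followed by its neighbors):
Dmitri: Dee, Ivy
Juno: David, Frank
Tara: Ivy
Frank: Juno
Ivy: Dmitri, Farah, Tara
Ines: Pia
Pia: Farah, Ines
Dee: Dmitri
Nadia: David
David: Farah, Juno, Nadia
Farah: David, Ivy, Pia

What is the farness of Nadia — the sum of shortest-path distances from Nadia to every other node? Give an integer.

31

Distances from Nadia: David:1, Dee:5, Dmitri:4, Farah:2, Frank:3, Ines:4, Ivy:3, Juno:2, Pia:3, Tara:4.
Sum = 1 + 5 + 4 + 2 + 3 + 4 + 3 + 2 + 3 + 4 = 31.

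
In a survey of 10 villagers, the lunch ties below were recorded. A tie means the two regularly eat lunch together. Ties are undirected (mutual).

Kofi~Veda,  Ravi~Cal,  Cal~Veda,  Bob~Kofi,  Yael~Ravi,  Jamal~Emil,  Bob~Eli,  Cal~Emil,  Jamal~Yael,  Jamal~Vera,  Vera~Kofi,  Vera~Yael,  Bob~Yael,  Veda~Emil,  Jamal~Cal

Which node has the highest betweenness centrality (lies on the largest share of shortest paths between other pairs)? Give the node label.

Yael

Unnormalized betweenness of each node: Bob:271/30, Cal:56/15, Eli:0, Emil:7/10, Jamal:167/30, Kofi:91/15, Ravi:41/30, Veda:4, Vera:61/30, Yael:19/2.
Yael has the largest value, 19/2, making it the main broker — the node through which the most shortest paths run.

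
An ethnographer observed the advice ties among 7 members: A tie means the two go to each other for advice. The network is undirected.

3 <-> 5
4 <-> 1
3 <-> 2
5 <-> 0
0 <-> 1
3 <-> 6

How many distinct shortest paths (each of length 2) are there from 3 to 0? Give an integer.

1

The shortest distance is 2, and the only length-2 path is 3–5–0. So there is exactly 1 shortest path.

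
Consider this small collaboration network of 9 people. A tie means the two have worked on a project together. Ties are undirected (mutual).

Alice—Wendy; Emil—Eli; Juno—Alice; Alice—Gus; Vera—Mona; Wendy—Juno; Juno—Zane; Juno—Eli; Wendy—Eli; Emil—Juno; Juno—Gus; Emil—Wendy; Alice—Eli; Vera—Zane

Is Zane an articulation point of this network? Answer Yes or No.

Removing Zane leaves {Mona and Vera} with no path to {Alice, Eli, Emil, Gus, Juno, and Wendy}, so the network splits into 2 components. Zane is a cut vertex.

Yes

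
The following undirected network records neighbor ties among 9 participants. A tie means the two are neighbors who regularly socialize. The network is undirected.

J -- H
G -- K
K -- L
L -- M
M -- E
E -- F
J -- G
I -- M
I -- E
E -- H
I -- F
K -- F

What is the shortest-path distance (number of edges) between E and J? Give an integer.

One shortest route is E – H – J, which uses 2 edges, and E and J are not directly tied, so nothing shorter exists. So d(E,J) = 2.

2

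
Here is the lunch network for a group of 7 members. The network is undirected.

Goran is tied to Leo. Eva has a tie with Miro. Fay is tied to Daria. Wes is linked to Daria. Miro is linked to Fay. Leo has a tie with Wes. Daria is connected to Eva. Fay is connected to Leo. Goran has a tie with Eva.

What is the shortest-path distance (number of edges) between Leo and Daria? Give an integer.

One shortest route is Leo – Fay – Daria, which uses 2 edges, and Leo and Daria are not directly tied, so nothing shorter exists. So d(Leo,Daria) = 2.

2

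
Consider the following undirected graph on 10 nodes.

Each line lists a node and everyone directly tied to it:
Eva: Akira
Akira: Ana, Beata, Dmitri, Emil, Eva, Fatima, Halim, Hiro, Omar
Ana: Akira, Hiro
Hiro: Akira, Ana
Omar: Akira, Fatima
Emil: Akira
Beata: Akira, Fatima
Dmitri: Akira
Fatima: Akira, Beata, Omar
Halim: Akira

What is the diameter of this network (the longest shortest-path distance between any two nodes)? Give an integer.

2

Eccentricity of each node (its greatest distance to any other): Akira:1, Ana:2, Beata:2, Dmitri:2, Emil:2, Eva:2, Fatima:2, Halim:2, Hiro:2, Omar:2.
The maximum eccentricity is 2, realized for instance by the pair Beata–Omar via Beata – Akira – Omar. So the diameter is 2.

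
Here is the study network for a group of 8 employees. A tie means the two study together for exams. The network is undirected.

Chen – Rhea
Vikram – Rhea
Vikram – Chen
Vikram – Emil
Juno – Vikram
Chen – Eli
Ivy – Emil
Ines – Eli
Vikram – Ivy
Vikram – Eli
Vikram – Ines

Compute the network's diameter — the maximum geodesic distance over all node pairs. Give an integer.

2

Eccentricity of each node (its greatest distance to any other): Chen:2, Eli:2, Emil:2, Ines:2, Ivy:2, Juno:2, Rhea:2, Vikram:1.
The maximum eccentricity is 2, realized for instance by the pair Emil–Ines via Emil – Vikram – Ines. So the diameter is 2.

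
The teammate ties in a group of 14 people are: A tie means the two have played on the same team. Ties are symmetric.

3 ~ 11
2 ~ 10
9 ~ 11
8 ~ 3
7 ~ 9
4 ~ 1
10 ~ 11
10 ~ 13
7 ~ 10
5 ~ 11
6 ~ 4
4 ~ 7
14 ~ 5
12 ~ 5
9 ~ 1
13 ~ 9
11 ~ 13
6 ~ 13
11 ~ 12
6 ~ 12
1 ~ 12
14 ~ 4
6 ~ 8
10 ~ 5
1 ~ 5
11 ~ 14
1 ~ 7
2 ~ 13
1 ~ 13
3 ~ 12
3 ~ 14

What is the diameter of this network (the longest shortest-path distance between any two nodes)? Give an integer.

Eccentricity of each node (its greatest distance to any other): 1:3, 2:3, 3:3, 4:3, 5:3, 6:2, 7:3, 8:3, 9:3, 10:3, 11:2, 12:3, 13:2, 14:3.
The maximum eccentricity is 3, realized for instance by the pair 9–8 via 9 – 13 – 6 – 8. So the diameter is 3.

3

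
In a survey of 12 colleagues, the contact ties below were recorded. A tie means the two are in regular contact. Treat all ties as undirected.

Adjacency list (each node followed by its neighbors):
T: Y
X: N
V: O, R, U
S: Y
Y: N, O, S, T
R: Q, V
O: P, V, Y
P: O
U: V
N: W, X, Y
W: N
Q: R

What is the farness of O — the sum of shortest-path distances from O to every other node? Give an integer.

22

Distances from O: N:2, P:1, Q:3, R:2, S:2, T:2, U:2, V:1, W:3, X:3, Y:1.
Sum = 2 + 1 + 3 + 2 + 2 + 2 + 2 + 1 + 3 + 3 + 1 = 22.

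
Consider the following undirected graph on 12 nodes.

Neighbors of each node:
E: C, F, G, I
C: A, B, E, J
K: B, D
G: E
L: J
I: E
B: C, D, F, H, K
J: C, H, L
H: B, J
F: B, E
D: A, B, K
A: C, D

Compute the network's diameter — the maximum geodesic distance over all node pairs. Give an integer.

Eccentricity of each node (its greatest distance to any other): A:3, B:3, C:2, D:4, E:3, F:4, G:4, H:4, I:4, J:3, K:4, L:4.
The maximum eccentricity is 4, realized for instance by the pair K–L via K – B – C – J – L. So the diameter is 4.

4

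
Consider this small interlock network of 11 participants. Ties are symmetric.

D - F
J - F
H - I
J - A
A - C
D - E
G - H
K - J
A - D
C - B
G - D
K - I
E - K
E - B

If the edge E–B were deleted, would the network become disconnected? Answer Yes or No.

Even without that edge, E still reaches B via E – D – A – C – B, so the network stays connected. Not a bridge.

No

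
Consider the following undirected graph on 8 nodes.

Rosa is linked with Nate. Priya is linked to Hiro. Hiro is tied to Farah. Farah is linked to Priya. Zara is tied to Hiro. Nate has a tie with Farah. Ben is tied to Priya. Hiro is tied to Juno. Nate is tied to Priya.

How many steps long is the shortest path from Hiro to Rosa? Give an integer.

One shortest route is Hiro – Priya – Nate – Rosa, which uses 3 edges, and at distance 2 from Hiro we only reach {Ben, Nate}, which does not include Rosa. So d(Hiro,Rosa) = 3.

3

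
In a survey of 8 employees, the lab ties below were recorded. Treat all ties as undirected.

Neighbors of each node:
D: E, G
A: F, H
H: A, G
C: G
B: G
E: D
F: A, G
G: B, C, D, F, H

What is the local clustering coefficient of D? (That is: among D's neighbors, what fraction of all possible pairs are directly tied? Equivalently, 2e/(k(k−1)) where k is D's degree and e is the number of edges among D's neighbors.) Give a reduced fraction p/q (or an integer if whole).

D's neighbors: E and G (k = 2).
Possible neighbor pairs: C(2,2) = 1. Edges among them: none → e = 0.
Clustering(D) = 0/1.

0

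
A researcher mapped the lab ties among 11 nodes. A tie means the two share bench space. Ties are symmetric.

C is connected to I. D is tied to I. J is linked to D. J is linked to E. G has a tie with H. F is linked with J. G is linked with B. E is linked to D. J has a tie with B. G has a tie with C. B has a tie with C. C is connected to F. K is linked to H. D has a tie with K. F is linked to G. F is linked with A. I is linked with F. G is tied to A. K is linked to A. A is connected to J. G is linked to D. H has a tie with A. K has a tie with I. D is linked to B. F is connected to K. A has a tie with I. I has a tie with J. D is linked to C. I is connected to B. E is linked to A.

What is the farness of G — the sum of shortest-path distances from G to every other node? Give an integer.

14

Distances from G: A:1, B:1, C:1, D:1, E:2, F:1, H:1, I:2, J:2, K:2.
Sum = 1 + 1 + 1 + 1 + 2 + 1 + 1 + 2 + 2 + 2 = 14.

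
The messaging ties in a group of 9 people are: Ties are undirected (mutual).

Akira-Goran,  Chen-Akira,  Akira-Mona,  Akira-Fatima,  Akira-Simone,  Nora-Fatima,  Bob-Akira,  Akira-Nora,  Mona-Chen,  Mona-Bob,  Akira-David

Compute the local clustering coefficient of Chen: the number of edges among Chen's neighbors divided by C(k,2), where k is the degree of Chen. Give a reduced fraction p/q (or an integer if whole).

Chen's neighbors: Akira and Mona (k = 2).
Possible neighbor pairs: C(2,2) = 1. Edges among them: Akira–Mona → e = 1.
Clustering(Chen) = 1/1.

1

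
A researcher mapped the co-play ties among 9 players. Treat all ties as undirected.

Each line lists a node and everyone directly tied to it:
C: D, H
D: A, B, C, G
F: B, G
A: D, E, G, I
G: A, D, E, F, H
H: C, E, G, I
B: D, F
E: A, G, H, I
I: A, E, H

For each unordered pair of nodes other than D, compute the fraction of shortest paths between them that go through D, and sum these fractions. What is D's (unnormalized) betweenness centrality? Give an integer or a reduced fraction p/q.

7

Pairs whose geodesics pass through D — F–C: 2/3; G–C: 1/2; G–B: 1/2; E–B: 2/3; H–B: 2/3; C–B: 1; C–A: 1; B–I: 1; B–A: 1.
All other pairs contribute 0.
Summing the contributions gives betweenness(D) = 7.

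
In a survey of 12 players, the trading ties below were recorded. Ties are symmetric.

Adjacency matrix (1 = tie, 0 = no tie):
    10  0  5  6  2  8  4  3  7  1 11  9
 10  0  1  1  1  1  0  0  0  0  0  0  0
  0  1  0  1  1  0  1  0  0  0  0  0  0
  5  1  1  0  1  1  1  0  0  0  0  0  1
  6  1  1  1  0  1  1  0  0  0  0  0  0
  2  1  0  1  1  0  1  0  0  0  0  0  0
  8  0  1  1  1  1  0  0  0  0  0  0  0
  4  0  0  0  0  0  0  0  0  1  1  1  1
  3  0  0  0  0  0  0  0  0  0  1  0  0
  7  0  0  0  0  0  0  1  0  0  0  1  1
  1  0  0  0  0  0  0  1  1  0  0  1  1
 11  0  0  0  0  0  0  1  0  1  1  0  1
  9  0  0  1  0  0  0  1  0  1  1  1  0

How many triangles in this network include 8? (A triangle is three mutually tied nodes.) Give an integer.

5

8's neighbors: 0, 2, 5, and 6.
Neighbor pairs that are themselves tied: 8–0–5; 8–0–6; 8–2–5; 8–2–6; 8–5–6. Each forms one triangle with 8, for 5 in total.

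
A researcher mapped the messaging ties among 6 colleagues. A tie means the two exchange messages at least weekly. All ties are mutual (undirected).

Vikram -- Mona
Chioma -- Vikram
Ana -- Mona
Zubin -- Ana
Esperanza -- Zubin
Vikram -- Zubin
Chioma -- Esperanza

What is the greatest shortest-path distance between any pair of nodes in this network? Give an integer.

Eccentricity of each node (its greatest distance to any other): Ana:3, Chioma:3, Esperanza:3, Mona:3, Vikram:2, Zubin:2.
The maximum eccentricity is 3, realized for instance by the pair Chioma–Ana via Chioma – Vikram – Zubin – Ana. So the diameter is 3.

3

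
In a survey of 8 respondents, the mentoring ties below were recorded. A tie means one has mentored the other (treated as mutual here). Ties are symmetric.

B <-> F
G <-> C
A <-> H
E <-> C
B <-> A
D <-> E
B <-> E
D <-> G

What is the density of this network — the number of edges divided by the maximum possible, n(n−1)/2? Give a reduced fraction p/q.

2/7

There are 8 edges and 8 nodes, so the maximum possible is C(8,2) = 28.
Density = 8/28 = 2/7.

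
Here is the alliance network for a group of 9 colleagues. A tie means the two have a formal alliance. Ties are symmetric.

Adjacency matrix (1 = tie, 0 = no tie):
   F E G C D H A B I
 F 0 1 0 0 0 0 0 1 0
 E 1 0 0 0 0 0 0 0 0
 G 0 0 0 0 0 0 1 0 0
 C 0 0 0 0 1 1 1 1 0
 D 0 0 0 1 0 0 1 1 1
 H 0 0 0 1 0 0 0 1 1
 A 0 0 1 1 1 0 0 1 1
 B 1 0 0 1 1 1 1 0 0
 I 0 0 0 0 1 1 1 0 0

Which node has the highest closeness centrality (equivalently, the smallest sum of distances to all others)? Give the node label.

B

Farness (sum of distances to all others) for each node — A:12, B:11, C:13, D:13, E:23, F:16, G:19, H:15, I:16.
The smallest farness is 11, for B, so B has the highest closeness.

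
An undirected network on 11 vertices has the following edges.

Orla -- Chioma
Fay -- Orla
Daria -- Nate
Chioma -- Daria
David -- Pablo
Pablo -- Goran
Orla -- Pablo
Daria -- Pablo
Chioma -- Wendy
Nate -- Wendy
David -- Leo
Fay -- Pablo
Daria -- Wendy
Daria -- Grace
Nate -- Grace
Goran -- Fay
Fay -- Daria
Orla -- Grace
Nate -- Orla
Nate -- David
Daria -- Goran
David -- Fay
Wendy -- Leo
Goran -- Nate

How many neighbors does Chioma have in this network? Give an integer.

Chioma is directly tied to Daria, Orla, and Wendy. That is 3 neighbors, so the degree of Chioma is 3.

3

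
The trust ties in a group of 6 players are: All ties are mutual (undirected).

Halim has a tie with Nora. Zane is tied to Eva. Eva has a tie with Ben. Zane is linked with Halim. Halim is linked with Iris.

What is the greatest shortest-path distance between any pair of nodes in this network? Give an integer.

4

Eccentricity of each node (its greatest distance to any other): Ben:4, Eva:3, Halim:3, Iris:4, Nora:4, Zane:2.
The maximum eccentricity is 4, realized for instance by the pair Ben–Iris via Ben – Eva – Zane – Halim – Iris. So the diameter is 4.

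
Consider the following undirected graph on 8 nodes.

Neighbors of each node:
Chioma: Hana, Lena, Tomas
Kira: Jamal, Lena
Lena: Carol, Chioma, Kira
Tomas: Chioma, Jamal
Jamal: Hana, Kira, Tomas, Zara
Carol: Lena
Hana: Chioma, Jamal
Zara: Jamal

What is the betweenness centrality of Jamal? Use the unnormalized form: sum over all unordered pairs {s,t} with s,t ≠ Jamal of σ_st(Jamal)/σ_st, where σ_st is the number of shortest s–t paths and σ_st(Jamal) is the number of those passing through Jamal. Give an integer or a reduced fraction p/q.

17/2

Pairs whose geodesics pass through Jamal — Kira–Tomas: 1; Kira–Zara: 1; Kira–Hana: 1; Lena–Zara: 1; Carol–Zara: 1; Tomas–Zara: 1; Tomas–Hana: 1/2; Chioma–Zara: 2/2; Zara–Hana: 1.
All other pairs contribute 0.
Summing the contributions gives betweenness(Jamal) = 17/2.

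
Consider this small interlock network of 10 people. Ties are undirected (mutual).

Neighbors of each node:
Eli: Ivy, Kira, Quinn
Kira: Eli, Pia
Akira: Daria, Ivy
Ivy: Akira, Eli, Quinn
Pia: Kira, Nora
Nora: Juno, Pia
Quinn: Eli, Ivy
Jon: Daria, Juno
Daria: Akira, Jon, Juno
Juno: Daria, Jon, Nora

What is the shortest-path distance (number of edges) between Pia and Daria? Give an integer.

3

One shortest route is Pia – Nora – Juno – Daria, which uses 3 edges, and at distance 2 from Pia we only reach {Eli, Juno}, which does not include Daria. So d(Pia,Daria) = 3.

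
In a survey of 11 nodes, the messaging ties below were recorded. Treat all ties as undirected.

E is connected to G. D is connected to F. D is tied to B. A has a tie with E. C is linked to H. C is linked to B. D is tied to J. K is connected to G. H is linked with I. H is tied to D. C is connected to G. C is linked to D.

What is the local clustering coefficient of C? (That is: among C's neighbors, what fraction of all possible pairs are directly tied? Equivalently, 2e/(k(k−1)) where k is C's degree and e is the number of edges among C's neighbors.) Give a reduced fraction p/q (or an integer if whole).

1/3

C's neighbors: B, D, G, and H (k = 4).
Possible neighbor pairs: C(4,2) = 6. Edges among them: B–D, D–H → e = 2.
Clustering(C) = 2/6 = 1/3.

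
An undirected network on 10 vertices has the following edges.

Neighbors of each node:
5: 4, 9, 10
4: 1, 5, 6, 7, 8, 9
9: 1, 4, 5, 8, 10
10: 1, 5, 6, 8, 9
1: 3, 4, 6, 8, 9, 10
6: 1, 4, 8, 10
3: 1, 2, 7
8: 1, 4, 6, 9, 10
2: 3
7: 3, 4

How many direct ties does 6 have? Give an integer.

6 is directly tied to 1, 4, 8, and 10. That is 4 neighbors, so the degree of 6 is 4.

4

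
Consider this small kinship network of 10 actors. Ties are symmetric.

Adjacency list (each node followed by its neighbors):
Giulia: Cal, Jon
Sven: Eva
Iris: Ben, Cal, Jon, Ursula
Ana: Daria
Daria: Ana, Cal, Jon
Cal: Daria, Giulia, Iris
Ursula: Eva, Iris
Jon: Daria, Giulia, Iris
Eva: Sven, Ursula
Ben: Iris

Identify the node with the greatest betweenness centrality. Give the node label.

Iris

Unnormalized betweenness of each node: Ana:0, Ben:0, Cal:17/2, Daria:25/3, Eva:8, Giulia:1/3, Iris:70/3, Jon:17/2, Sven:0, Ursula:14.
Iris has the largest value, 70/3, making it the main broker — the node through which the most shortest paths run.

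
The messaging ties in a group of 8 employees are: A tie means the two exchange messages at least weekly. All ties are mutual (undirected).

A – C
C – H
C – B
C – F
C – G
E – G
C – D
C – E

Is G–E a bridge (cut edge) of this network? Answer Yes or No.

Even without that edge, G still reaches E via G – C – E, so the network stays connected. Not a bridge.

No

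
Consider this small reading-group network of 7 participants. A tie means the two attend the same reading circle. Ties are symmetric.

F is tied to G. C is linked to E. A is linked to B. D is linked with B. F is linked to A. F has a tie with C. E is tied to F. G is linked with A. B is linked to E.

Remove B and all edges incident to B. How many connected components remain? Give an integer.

Without B, the remaining ties split the others into: {A, C, E, F, G}; {D}.
That's 2 separate components.

2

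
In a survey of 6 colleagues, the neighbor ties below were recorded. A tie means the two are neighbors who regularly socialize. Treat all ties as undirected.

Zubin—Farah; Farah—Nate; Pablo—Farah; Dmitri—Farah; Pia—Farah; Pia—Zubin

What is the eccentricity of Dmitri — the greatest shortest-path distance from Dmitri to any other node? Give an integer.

2

Distances from Dmitri: Farah:1, Nate:2, Pablo:2, Pia:2, Zubin:2.
The largest is 2 (to Nate, Pablo, Pia, and Zubin), so the eccentricity of Dmitri is 2.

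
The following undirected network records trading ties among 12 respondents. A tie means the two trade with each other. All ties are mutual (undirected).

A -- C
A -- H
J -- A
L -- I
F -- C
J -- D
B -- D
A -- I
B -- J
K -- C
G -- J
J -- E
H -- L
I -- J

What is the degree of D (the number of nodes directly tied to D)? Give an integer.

2

D is directly tied to B and J. That is 2 neighbors, so the degree of D is 2.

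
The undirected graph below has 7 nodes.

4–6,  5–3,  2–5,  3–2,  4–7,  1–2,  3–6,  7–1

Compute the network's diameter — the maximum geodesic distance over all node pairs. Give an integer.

Eccentricity of each node (its greatest distance to any other): 1:3, 2:3, 3:3, 4:3, 5:3, 6:3, 7:3.
The maximum eccentricity is 3, realized for instance by the pair 7–5 via 7 – 1 – 2 – 5. So the diameter is 3.

3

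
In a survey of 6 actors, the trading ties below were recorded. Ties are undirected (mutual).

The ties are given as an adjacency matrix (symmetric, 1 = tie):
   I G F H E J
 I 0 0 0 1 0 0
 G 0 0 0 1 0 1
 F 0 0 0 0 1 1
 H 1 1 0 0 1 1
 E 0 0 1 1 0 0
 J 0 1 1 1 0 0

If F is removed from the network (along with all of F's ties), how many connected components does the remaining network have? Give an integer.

F's neighbors (E and J) remain reachable from one another through other ties, so the rest of the network stays in one piece.

1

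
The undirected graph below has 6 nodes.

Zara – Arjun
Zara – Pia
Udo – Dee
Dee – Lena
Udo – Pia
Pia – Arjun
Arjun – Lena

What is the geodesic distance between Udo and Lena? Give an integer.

One shortest route is Udo – Dee – Lena, which uses 2 edges, and Udo and Lena are not directly tied, so nothing shorter exists. So d(Udo,Lena) = 2.

2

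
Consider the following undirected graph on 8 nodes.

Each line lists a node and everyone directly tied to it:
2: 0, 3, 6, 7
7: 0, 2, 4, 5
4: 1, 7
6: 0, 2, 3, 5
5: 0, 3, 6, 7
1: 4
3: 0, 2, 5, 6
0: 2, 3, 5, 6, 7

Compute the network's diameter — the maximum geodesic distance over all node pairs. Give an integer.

Eccentricity of each node (its greatest distance to any other): 0:3, 1:4, 2:3, 3:4, 4:3, 5:3, 6:4, 7:2.
The maximum eccentricity is 4, realized for instance by the pair 6–1 via 6 – 5 – 7 – 4 – 1. So the diameter is 4.

4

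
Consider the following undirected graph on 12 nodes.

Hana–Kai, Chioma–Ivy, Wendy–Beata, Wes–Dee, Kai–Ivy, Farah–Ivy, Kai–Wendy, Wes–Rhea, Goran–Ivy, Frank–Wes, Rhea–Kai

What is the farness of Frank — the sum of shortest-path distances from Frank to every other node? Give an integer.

40

Distances from Frank: Beata:5, Chioma:5, Dee:2, Farah:5, Goran:5, Hana:4, Ivy:4, Kai:3, Rhea:2, Wendy:4, Wes:1.
Sum = 5 + 5 + 2 + 5 + 5 + 4 + 4 + 3 + 2 + 4 + 1 = 40.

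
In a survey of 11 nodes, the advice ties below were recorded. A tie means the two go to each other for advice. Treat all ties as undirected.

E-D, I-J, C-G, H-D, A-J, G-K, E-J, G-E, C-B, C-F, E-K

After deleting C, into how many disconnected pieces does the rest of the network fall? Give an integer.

Without C, the remaining ties split the others into: {A, D, E, G, H, I, J, K}; {F}; {B}.
That's 3 separate components.

3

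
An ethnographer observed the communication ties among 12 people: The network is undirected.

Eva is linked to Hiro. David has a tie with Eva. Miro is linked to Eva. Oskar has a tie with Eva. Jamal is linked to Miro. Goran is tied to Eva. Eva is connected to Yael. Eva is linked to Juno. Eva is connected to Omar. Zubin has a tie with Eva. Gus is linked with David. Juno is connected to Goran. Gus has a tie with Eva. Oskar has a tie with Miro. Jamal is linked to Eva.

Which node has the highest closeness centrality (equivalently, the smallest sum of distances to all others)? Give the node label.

Eva

Farness (sum of distances to all others) for each node — David:20, Eva:11, Goran:20, Gus:20, Hiro:21, Jamal:20, Juno:20, Miro:19, Omar:21, Oskar:20, Yael:21, Zubin:21.
The smallest farness is 11, for Eva, so Eva has the highest closeness.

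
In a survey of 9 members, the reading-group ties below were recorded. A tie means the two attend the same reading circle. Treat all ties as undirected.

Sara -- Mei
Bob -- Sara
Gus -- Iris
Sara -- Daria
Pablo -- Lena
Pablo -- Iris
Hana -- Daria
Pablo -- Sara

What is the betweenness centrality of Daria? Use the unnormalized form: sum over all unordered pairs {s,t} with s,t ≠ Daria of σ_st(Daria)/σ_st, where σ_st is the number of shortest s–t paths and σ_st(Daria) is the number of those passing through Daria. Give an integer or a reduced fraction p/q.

7

Pairs whose geodesics pass through Daria — Lena–Hana: 1; Bob–Hana: 1; Sara–Hana: 1; Mei–Hana: 1; Iris–Hana: 1; Hana–Pablo: 1; Hana–Gus: 1.
All other pairs contribute 0.
Summing the contributions gives betweenness(Daria) = 7.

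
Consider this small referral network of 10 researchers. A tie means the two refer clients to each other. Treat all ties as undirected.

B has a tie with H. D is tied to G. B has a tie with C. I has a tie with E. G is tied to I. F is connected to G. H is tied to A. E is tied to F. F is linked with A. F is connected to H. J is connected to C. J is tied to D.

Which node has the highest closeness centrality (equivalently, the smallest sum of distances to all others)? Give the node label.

Farness (sum of distances to all others) for each node — A:21, B:21, C:23, D:20, E:22, F:16, G:17, H:18, I:23, J:23.
The smallest farness is 16, for F, so F has the highest closeness.

F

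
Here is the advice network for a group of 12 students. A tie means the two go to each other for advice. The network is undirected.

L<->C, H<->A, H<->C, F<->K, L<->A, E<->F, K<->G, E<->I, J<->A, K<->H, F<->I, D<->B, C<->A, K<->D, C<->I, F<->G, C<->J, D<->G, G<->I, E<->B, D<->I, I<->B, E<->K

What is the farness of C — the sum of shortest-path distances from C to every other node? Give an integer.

Distances from C: A:1, B:2, D:2, E:2, F:2, G:2, H:1, I:1, J:1, K:2, L:1.
Sum = 1 + 2 + 2 + 2 + 2 + 2 + 1 + 1 + 1 + 2 + 1 = 17.

17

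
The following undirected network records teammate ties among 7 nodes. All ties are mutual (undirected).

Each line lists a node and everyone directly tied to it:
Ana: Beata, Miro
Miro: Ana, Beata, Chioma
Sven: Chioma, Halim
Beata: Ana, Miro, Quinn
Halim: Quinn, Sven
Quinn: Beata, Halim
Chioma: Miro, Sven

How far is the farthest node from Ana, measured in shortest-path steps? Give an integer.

3

Distances from Ana: Beata:1, Chioma:2, Halim:3, Miro:1, Quinn:2, Sven:3.
The largest is 3 (to Sven and Halim), so the eccentricity of Ana is 3.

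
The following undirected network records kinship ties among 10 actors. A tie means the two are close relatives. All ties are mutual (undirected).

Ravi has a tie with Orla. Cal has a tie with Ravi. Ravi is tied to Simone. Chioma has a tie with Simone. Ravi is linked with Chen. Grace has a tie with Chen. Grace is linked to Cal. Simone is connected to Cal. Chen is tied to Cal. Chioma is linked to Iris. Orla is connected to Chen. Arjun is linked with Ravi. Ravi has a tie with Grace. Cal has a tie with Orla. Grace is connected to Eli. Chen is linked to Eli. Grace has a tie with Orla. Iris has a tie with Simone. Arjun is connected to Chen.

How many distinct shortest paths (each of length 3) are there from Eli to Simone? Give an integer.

4

The shortest distance is 3. The length-3 paths are: Eli–Chen–Ravi–Simone; Eli–Grace–Ravi–Simone; Eli–Chen–Cal–Simone; Eli–Grace–Cal–Simone.
That gives 4 distinct shortest paths.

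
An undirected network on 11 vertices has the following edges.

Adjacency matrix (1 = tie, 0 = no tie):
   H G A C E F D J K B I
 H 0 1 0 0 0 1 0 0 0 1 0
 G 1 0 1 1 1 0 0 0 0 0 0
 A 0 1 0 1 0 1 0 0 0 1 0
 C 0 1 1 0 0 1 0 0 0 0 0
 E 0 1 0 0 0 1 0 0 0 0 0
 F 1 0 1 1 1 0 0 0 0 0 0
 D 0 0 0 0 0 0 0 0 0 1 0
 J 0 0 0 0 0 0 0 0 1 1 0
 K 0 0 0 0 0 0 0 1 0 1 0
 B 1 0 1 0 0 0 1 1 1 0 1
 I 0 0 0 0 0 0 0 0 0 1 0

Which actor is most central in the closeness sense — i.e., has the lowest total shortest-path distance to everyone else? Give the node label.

Farness (sum of distances to all others) for each node — A:16, B:15, C:21, D:24, E:27, F:20, G:20, H:17, I:24, J:23, K:23.
The smallest farness is 15, for B, so B has the highest closeness.

B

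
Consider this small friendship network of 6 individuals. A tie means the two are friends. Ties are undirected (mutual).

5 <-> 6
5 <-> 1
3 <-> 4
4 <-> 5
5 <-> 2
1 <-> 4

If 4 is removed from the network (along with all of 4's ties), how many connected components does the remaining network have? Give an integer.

2

Without 4, the remaining ties split the others into: {3}; {1, 2, 5, 6}.
That's 2 separate components.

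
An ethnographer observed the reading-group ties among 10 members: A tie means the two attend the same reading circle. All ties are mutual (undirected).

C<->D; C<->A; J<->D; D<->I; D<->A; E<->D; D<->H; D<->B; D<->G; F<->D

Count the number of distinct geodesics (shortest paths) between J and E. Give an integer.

The shortest distance is 2, and the only length-2 path is J–D–E. So there is exactly 1 shortest path.

1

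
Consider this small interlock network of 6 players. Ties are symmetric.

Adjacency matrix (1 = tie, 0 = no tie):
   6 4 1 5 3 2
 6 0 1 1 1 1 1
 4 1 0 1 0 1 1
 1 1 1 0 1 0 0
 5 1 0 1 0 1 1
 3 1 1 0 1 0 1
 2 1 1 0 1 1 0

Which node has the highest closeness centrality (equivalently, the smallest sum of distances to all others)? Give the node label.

6

Farness (sum of distances to all others) for each node — 1:7, 2:6, 3:6, 4:6, 5:6, 6:5.
The smallest farness is 5, for 6, so 6 has the highest closeness.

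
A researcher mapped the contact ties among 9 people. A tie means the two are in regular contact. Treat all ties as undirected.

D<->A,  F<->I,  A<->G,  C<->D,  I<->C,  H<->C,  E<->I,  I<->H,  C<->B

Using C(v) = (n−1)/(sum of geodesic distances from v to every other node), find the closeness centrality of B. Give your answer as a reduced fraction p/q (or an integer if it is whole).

2/5

Distances from B: A:3, C:1, D:2, E:3, F:3, G:4, H:2, I:2. Sum = 20.
n = 9, so closeness = 8/20 = 2/5.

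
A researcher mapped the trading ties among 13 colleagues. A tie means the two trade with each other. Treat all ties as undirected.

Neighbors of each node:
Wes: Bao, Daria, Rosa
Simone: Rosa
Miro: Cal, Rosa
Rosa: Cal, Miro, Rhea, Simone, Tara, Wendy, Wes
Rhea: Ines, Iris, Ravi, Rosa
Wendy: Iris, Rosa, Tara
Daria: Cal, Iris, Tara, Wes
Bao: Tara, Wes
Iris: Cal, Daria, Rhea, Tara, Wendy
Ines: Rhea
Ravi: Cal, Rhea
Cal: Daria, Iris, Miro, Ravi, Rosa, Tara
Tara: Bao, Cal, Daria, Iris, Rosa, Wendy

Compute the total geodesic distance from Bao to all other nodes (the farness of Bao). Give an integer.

Distances from Bao: Cal:2, Daria:2, Ines:4, Iris:2, Miro:3, Ravi:3, Rhea:3, Rosa:2, Simone:3, Tara:1, Wendy:2, Wes:1.
Sum = 2 + 2 + 4 + 2 + 3 + 3 + 3 + 2 + 3 + 1 + 2 + 1 = 28.

28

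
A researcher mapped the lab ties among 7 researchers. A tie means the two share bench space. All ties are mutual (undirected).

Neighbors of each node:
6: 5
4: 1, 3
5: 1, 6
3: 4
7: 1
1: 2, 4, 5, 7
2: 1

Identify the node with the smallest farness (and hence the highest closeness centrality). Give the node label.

Farness (sum of distances to all others) for each node — 1:8, 2:13, 3:16, 4:11, 5:11, 6:16, 7:13.
The smallest farness is 8, for 1, so 1 has the highest closeness.

1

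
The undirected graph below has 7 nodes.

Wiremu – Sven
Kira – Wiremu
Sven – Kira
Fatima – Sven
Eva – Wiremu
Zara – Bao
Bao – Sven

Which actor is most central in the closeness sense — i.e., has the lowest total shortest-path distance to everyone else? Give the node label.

Sven

Farness (sum of distances to all others) for each node — Bao:11, Eva:15, Fatima:13, Kira:11, Sven:8, Wiremu:10, Zara:16.
The smallest farness is 8, for Sven, so Sven has the highest closeness.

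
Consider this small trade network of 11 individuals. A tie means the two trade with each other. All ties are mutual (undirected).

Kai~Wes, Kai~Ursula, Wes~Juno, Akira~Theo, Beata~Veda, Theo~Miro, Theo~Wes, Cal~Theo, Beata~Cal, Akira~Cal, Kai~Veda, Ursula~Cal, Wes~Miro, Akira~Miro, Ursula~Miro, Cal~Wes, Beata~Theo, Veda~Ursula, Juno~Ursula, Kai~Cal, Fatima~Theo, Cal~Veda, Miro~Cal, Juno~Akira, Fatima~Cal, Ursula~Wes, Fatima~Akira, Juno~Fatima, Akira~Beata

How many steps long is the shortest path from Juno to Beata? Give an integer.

2

One shortest route is Juno – Akira – Beata, which uses 2 edges, and Juno and Beata are not directly tied, so nothing shorter exists. So d(Juno,Beata) = 2.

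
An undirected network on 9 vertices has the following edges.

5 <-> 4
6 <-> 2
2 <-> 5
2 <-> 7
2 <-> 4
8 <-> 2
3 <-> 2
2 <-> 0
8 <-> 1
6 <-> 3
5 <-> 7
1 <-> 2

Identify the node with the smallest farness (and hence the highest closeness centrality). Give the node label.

Farness (sum of distances to all others) for each node — 0:15, 1:14, 2:8, 3:14, 4:14, 5:13, 6:14, 7:14, 8:14.
The smallest farness is 8, for 2, so 2 has the highest closeness.

2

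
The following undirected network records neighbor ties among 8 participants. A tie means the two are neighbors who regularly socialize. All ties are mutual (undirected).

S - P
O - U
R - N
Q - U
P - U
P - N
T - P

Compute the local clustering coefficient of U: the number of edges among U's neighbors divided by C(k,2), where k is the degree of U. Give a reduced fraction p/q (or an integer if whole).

0

U's neighbors: O, P, and Q (k = 3).
Possible neighbor pairs: C(3,2) = 3. Edges among them: none → e = 0.
Clustering(U) = 0/3 = 0.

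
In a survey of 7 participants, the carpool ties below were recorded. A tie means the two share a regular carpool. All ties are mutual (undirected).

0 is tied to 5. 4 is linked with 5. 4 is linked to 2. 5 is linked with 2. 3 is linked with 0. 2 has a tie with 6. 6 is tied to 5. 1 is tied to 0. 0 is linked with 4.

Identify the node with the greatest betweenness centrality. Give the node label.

0

Unnormalized betweenness of each node: 0:9, 1:0, 2:1/2, 3:0, 4:3/2, 5:5, 6:0.
0 has the largest value, 9, making it the main broker — the node through which the most shortest paths run.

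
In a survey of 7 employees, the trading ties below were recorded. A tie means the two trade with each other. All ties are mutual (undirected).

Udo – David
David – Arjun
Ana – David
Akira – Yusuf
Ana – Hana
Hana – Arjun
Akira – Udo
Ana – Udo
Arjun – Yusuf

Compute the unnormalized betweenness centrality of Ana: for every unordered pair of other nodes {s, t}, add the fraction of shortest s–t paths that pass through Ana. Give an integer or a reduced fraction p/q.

2

Pairs whose geodesics pass through Ana — Udo–Hana: 1; David–Hana: 1/2; Hana–Akira: 1/2.
All other pairs contribute 0.
Summing the contributions gives betweenness(Ana) = 2.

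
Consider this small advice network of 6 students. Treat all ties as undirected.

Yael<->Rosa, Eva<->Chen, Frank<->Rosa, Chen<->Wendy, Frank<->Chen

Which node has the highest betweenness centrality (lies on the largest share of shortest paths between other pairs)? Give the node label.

Unnormalized betweenness of each node: Chen:7, Eva:0, Frank:6, Rosa:4, Wendy:0, Yael:0.
Chen has the largest value, 7, making it the main broker — the node through which the most shortest paths run.

Chen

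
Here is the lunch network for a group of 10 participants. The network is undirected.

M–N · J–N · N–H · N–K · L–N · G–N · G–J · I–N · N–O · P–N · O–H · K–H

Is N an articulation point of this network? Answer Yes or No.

Removing N leaves {G and J} with no path to {H, K, and O}, so the network splits into 6 components. N is a cut vertex.

Yes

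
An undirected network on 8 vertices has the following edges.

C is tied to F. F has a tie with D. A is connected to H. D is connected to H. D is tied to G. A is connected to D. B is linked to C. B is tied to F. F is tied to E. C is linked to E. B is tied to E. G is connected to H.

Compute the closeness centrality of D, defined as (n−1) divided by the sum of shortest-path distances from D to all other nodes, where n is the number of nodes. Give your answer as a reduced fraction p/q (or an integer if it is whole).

7/10

Distances from D: A:1, B:2, C:2, E:2, F:1, G:1, H:1. Sum = 10.
n = 8, so closeness = 7/10.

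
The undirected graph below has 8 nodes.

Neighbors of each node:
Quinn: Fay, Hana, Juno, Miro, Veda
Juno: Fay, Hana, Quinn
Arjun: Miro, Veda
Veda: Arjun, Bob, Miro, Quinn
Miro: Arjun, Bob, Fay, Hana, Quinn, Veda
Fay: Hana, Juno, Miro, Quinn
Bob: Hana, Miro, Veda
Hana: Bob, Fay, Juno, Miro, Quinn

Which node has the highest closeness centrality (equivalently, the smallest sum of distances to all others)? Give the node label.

Farness (sum of distances to all others) for each node — Arjun:13, Bob:11, Fay:10, Hana:9, Juno:12, Miro:8, Quinn:9, Veda:10.
The smallest farness is 8, for Miro, so Miro has the highest closeness.

Miro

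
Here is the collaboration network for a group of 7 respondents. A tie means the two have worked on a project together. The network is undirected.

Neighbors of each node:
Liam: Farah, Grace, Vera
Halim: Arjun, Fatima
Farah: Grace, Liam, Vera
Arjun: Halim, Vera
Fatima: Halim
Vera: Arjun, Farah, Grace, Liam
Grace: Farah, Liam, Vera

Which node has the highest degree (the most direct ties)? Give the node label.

Vera

Degrees — Arjun:2, Farah:3, Fatima:1, Grace:3, Halim:2, Liam:3, Vera:4.
The maximum is 4, attained only by Vera.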